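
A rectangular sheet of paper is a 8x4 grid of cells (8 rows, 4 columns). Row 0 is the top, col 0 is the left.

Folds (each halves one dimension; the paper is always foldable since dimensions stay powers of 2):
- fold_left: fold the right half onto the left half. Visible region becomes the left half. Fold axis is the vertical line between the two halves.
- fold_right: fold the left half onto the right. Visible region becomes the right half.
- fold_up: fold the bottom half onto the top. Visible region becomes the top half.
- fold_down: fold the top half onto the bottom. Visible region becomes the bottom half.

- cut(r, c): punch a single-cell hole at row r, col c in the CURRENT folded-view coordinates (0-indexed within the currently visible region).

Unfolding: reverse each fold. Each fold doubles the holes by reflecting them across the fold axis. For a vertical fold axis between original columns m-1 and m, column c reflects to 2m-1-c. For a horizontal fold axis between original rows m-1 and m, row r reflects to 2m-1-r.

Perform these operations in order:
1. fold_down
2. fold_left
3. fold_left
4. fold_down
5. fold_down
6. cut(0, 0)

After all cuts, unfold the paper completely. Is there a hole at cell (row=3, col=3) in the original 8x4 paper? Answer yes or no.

Op 1 fold_down: fold axis h@4; visible region now rows[4,8) x cols[0,4) = 4x4
Op 2 fold_left: fold axis v@2; visible region now rows[4,8) x cols[0,2) = 4x2
Op 3 fold_left: fold axis v@1; visible region now rows[4,8) x cols[0,1) = 4x1
Op 4 fold_down: fold axis h@6; visible region now rows[6,8) x cols[0,1) = 2x1
Op 5 fold_down: fold axis h@7; visible region now rows[7,8) x cols[0,1) = 1x1
Op 6 cut(0, 0): punch at orig (7,0); cuts so far [(7, 0)]; region rows[7,8) x cols[0,1) = 1x1
Unfold 1 (reflect across h@7): 2 holes -> [(6, 0), (7, 0)]
Unfold 2 (reflect across h@6): 4 holes -> [(4, 0), (5, 0), (6, 0), (7, 0)]
Unfold 3 (reflect across v@1): 8 holes -> [(4, 0), (4, 1), (5, 0), (5, 1), (6, 0), (6, 1), (7, 0), (7, 1)]
Unfold 4 (reflect across v@2): 16 holes -> [(4, 0), (4, 1), (4, 2), (4, 3), (5, 0), (5, 1), (5, 2), (5, 3), (6, 0), (6, 1), (6, 2), (6, 3), (7, 0), (7, 1), (7, 2), (7, 3)]
Unfold 5 (reflect across h@4): 32 holes -> [(0, 0), (0, 1), (0, 2), (0, 3), (1, 0), (1, 1), (1, 2), (1, 3), (2, 0), (2, 1), (2, 2), (2, 3), (3, 0), (3, 1), (3, 2), (3, 3), (4, 0), (4, 1), (4, 2), (4, 3), (5, 0), (5, 1), (5, 2), (5, 3), (6, 0), (6, 1), (6, 2), (6, 3), (7, 0), (7, 1), (7, 2), (7, 3)]
Holes: [(0, 0), (0, 1), (0, 2), (0, 3), (1, 0), (1, 1), (1, 2), (1, 3), (2, 0), (2, 1), (2, 2), (2, 3), (3, 0), (3, 1), (3, 2), (3, 3), (4, 0), (4, 1), (4, 2), (4, 3), (5, 0), (5, 1), (5, 2), (5, 3), (6, 0), (6, 1), (6, 2), (6, 3), (7, 0), (7, 1), (7, 2), (7, 3)]

Answer: yes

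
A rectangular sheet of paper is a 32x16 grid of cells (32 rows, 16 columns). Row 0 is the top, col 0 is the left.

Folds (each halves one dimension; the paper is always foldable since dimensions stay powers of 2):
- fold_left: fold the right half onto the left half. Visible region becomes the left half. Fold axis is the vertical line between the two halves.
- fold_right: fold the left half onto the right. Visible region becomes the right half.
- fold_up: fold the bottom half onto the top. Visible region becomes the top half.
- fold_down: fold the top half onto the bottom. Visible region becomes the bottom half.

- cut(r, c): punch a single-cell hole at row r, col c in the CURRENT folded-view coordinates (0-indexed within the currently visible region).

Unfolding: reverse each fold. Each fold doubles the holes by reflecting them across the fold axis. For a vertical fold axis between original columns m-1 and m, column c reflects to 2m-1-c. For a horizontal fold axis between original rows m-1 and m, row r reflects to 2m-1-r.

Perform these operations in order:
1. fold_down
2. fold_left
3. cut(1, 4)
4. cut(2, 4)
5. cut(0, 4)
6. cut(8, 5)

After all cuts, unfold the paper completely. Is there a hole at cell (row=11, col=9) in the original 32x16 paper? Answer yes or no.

Op 1 fold_down: fold axis h@16; visible region now rows[16,32) x cols[0,16) = 16x16
Op 2 fold_left: fold axis v@8; visible region now rows[16,32) x cols[0,8) = 16x8
Op 3 cut(1, 4): punch at orig (17,4); cuts so far [(17, 4)]; region rows[16,32) x cols[0,8) = 16x8
Op 4 cut(2, 4): punch at orig (18,4); cuts so far [(17, 4), (18, 4)]; region rows[16,32) x cols[0,8) = 16x8
Op 5 cut(0, 4): punch at orig (16,4); cuts so far [(16, 4), (17, 4), (18, 4)]; region rows[16,32) x cols[0,8) = 16x8
Op 6 cut(8, 5): punch at orig (24,5); cuts so far [(16, 4), (17, 4), (18, 4), (24, 5)]; region rows[16,32) x cols[0,8) = 16x8
Unfold 1 (reflect across v@8): 8 holes -> [(16, 4), (16, 11), (17, 4), (17, 11), (18, 4), (18, 11), (24, 5), (24, 10)]
Unfold 2 (reflect across h@16): 16 holes -> [(7, 5), (7, 10), (13, 4), (13, 11), (14, 4), (14, 11), (15, 4), (15, 11), (16, 4), (16, 11), (17, 4), (17, 11), (18, 4), (18, 11), (24, 5), (24, 10)]
Holes: [(7, 5), (7, 10), (13, 4), (13, 11), (14, 4), (14, 11), (15, 4), (15, 11), (16, 4), (16, 11), (17, 4), (17, 11), (18, 4), (18, 11), (24, 5), (24, 10)]

Answer: no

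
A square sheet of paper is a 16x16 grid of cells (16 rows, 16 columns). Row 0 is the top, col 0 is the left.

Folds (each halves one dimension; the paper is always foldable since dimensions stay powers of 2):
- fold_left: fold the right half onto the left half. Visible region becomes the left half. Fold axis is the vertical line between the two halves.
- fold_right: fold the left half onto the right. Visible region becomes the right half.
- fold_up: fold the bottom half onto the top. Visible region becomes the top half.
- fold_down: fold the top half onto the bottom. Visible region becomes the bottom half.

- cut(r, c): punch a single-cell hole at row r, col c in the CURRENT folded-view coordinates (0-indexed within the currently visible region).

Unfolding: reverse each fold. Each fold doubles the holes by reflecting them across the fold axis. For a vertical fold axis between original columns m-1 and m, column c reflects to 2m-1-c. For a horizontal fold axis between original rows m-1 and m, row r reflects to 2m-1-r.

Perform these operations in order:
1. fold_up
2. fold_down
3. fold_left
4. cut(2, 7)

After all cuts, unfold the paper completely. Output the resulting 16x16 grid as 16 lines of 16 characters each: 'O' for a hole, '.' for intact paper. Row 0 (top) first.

Answer: ................
.......OO.......
................
................
................
................
.......OO.......
................
................
.......OO.......
................
................
................
................
.......OO.......
................

Derivation:
Op 1 fold_up: fold axis h@8; visible region now rows[0,8) x cols[0,16) = 8x16
Op 2 fold_down: fold axis h@4; visible region now rows[4,8) x cols[0,16) = 4x16
Op 3 fold_left: fold axis v@8; visible region now rows[4,8) x cols[0,8) = 4x8
Op 4 cut(2, 7): punch at orig (6,7); cuts so far [(6, 7)]; region rows[4,8) x cols[0,8) = 4x8
Unfold 1 (reflect across v@8): 2 holes -> [(6, 7), (6, 8)]
Unfold 2 (reflect across h@4): 4 holes -> [(1, 7), (1, 8), (6, 7), (6, 8)]
Unfold 3 (reflect across h@8): 8 holes -> [(1, 7), (1, 8), (6, 7), (6, 8), (9, 7), (9, 8), (14, 7), (14, 8)]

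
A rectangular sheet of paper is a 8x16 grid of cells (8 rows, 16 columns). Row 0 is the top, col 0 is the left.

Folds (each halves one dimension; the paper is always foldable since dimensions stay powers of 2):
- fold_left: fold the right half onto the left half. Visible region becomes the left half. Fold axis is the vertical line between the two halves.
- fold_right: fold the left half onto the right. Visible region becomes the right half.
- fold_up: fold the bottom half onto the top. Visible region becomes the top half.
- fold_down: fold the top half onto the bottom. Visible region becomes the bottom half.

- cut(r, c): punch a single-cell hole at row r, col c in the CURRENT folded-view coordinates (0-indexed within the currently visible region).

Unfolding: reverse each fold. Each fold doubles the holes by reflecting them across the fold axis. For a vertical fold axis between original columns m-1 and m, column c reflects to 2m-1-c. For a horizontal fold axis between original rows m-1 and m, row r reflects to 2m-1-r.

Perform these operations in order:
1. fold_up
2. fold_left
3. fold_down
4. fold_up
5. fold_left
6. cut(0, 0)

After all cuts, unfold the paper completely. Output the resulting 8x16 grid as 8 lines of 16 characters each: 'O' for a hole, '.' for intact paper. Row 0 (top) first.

Answer: O......OO......O
O......OO......O
O......OO......O
O......OO......O
O......OO......O
O......OO......O
O......OO......O
O......OO......O

Derivation:
Op 1 fold_up: fold axis h@4; visible region now rows[0,4) x cols[0,16) = 4x16
Op 2 fold_left: fold axis v@8; visible region now rows[0,4) x cols[0,8) = 4x8
Op 3 fold_down: fold axis h@2; visible region now rows[2,4) x cols[0,8) = 2x8
Op 4 fold_up: fold axis h@3; visible region now rows[2,3) x cols[0,8) = 1x8
Op 5 fold_left: fold axis v@4; visible region now rows[2,3) x cols[0,4) = 1x4
Op 6 cut(0, 0): punch at orig (2,0); cuts so far [(2, 0)]; region rows[2,3) x cols[0,4) = 1x4
Unfold 1 (reflect across v@4): 2 holes -> [(2, 0), (2, 7)]
Unfold 2 (reflect across h@3): 4 holes -> [(2, 0), (2, 7), (3, 0), (3, 7)]
Unfold 3 (reflect across h@2): 8 holes -> [(0, 0), (0, 7), (1, 0), (1, 7), (2, 0), (2, 7), (3, 0), (3, 7)]
Unfold 4 (reflect across v@8): 16 holes -> [(0, 0), (0, 7), (0, 8), (0, 15), (1, 0), (1, 7), (1, 8), (1, 15), (2, 0), (2, 7), (2, 8), (2, 15), (3, 0), (3, 7), (3, 8), (3, 15)]
Unfold 5 (reflect across h@4): 32 holes -> [(0, 0), (0, 7), (0, 8), (0, 15), (1, 0), (1, 7), (1, 8), (1, 15), (2, 0), (2, 7), (2, 8), (2, 15), (3, 0), (3, 7), (3, 8), (3, 15), (4, 0), (4, 7), (4, 8), (4, 15), (5, 0), (5, 7), (5, 8), (5, 15), (6, 0), (6, 7), (6, 8), (6, 15), (7, 0), (7, 7), (7, 8), (7, 15)]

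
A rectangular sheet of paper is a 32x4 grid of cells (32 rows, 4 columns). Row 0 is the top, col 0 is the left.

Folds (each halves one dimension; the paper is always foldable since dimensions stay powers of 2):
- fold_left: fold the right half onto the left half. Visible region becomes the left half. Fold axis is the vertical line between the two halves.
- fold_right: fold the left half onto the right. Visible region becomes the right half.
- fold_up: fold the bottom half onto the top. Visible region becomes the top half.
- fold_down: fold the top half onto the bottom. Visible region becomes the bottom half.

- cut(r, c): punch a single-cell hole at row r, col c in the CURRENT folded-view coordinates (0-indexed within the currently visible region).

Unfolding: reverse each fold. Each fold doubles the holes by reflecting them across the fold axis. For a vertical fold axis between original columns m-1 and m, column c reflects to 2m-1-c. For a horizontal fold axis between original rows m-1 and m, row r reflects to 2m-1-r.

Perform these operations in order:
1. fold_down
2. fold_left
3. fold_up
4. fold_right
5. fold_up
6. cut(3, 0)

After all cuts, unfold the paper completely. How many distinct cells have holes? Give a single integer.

Op 1 fold_down: fold axis h@16; visible region now rows[16,32) x cols[0,4) = 16x4
Op 2 fold_left: fold axis v@2; visible region now rows[16,32) x cols[0,2) = 16x2
Op 3 fold_up: fold axis h@24; visible region now rows[16,24) x cols[0,2) = 8x2
Op 4 fold_right: fold axis v@1; visible region now rows[16,24) x cols[1,2) = 8x1
Op 5 fold_up: fold axis h@20; visible region now rows[16,20) x cols[1,2) = 4x1
Op 6 cut(3, 0): punch at orig (19,1); cuts so far [(19, 1)]; region rows[16,20) x cols[1,2) = 4x1
Unfold 1 (reflect across h@20): 2 holes -> [(19, 1), (20, 1)]
Unfold 2 (reflect across v@1): 4 holes -> [(19, 0), (19, 1), (20, 0), (20, 1)]
Unfold 3 (reflect across h@24): 8 holes -> [(19, 0), (19, 1), (20, 0), (20, 1), (27, 0), (27, 1), (28, 0), (28, 1)]
Unfold 4 (reflect across v@2): 16 holes -> [(19, 0), (19, 1), (19, 2), (19, 3), (20, 0), (20, 1), (20, 2), (20, 3), (27, 0), (27, 1), (27, 2), (27, 3), (28, 0), (28, 1), (28, 2), (28, 3)]
Unfold 5 (reflect across h@16): 32 holes -> [(3, 0), (3, 1), (3, 2), (3, 3), (4, 0), (4, 1), (4, 2), (4, 3), (11, 0), (11, 1), (11, 2), (11, 3), (12, 0), (12, 1), (12, 2), (12, 3), (19, 0), (19, 1), (19, 2), (19, 3), (20, 0), (20, 1), (20, 2), (20, 3), (27, 0), (27, 1), (27, 2), (27, 3), (28, 0), (28, 1), (28, 2), (28, 3)]

Answer: 32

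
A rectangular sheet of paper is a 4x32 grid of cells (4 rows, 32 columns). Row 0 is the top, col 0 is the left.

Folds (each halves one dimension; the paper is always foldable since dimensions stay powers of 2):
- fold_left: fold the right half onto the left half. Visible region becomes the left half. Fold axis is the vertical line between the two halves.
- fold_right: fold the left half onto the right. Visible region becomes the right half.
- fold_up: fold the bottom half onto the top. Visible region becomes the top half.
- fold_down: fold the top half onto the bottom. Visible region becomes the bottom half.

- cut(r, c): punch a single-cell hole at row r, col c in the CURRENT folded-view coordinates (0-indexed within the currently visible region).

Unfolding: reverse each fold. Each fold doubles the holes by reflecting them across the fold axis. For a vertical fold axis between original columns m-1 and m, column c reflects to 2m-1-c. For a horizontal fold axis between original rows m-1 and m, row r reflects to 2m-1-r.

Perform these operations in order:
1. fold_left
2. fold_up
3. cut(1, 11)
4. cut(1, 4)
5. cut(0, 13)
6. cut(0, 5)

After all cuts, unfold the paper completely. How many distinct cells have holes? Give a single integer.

Op 1 fold_left: fold axis v@16; visible region now rows[0,4) x cols[0,16) = 4x16
Op 2 fold_up: fold axis h@2; visible region now rows[0,2) x cols[0,16) = 2x16
Op 3 cut(1, 11): punch at orig (1,11); cuts so far [(1, 11)]; region rows[0,2) x cols[0,16) = 2x16
Op 4 cut(1, 4): punch at orig (1,4); cuts so far [(1, 4), (1, 11)]; region rows[0,2) x cols[0,16) = 2x16
Op 5 cut(0, 13): punch at orig (0,13); cuts so far [(0, 13), (1, 4), (1, 11)]; region rows[0,2) x cols[0,16) = 2x16
Op 6 cut(0, 5): punch at orig (0,5); cuts so far [(0, 5), (0, 13), (1, 4), (1, 11)]; region rows[0,2) x cols[0,16) = 2x16
Unfold 1 (reflect across h@2): 8 holes -> [(0, 5), (0, 13), (1, 4), (1, 11), (2, 4), (2, 11), (3, 5), (3, 13)]
Unfold 2 (reflect across v@16): 16 holes -> [(0, 5), (0, 13), (0, 18), (0, 26), (1, 4), (1, 11), (1, 20), (1, 27), (2, 4), (2, 11), (2, 20), (2, 27), (3, 5), (3, 13), (3, 18), (3, 26)]

Answer: 16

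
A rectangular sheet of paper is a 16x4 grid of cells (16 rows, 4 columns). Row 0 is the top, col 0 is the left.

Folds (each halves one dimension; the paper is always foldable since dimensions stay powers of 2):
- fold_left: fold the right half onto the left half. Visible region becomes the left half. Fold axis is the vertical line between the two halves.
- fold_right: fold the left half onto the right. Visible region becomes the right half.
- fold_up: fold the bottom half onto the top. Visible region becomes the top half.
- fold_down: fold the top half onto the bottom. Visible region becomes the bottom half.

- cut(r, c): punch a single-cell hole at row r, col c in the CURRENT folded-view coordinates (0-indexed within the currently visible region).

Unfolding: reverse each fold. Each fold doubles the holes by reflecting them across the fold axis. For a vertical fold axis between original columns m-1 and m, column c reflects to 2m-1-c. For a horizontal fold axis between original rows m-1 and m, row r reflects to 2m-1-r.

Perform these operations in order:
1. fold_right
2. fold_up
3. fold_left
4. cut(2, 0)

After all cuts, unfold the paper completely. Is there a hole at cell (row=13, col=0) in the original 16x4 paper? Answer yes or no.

Answer: yes

Derivation:
Op 1 fold_right: fold axis v@2; visible region now rows[0,16) x cols[2,4) = 16x2
Op 2 fold_up: fold axis h@8; visible region now rows[0,8) x cols[2,4) = 8x2
Op 3 fold_left: fold axis v@3; visible region now rows[0,8) x cols[2,3) = 8x1
Op 4 cut(2, 0): punch at orig (2,2); cuts so far [(2, 2)]; region rows[0,8) x cols[2,3) = 8x1
Unfold 1 (reflect across v@3): 2 holes -> [(2, 2), (2, 3)]
Unfold 2 (reflect across h@8): 4 holes -> [(2, 2), (2, 3), (13, 2), (13, 3)]
Unfold 3 (reflect across v@2): 8 holes -> [(2, 0), (2, 1), (2, 2), (2, 3), (13, 0), (13, 1), (13, 2), (13, 3)]
Holes: [(2, 0), (2, 1), (2, 2), (2, 3), (13, 0), (13, 1), (13, 2), (13, 3)]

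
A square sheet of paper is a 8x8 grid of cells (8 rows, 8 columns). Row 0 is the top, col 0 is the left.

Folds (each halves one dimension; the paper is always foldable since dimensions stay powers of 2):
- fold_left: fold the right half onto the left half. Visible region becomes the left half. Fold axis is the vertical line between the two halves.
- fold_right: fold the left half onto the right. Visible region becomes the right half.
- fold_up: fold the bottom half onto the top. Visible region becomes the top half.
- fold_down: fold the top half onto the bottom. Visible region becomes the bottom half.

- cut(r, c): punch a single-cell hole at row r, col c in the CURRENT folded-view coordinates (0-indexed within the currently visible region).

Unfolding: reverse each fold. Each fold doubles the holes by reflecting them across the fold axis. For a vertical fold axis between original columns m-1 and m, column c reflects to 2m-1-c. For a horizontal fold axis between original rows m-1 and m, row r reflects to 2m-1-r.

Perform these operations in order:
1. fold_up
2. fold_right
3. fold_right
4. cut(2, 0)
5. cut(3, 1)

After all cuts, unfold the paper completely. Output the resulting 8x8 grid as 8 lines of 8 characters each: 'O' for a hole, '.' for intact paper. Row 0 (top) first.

Op 1 fold_up: fold axis h@4; visible region now rows[0,4) x cols[0,8) = 4x8
Op 2 fold_right: fold axis v@4; visible region now rows[0,4) x cols[4,8) = 4x4
Op 3 fold_right: fold axis v@6; visible region now rows[0,4) x cols[6,8) = 4x2
Op 4 cut(2, 0): punch at orig (2,6); cuts so far [(2, 6)]; region rows[0,4) x cols[6,8) = 4x2
Op 5 cut(3, 1): punch at orig (3,7); cuts so far [(2, 6), (3, 7)]; region rows[0,4) x cols[6,8) = 4x2
Unfold 1 (reflect across v@6): 4 holes -> [(2, 5), (2, 6), (3, 4), (3, 7)]
Unfold 2 (reflect across v@4): 8 holes -> [(2, 1), (2, 2), (2, 5), (2, 6), (3, 0), (3, 3), (3, 4), (3, 7)]
Unfold 3 (reflect across h@4): 16 holes -> [(2, 1), (2, 2), (2, 5), (2, 6), (3, 0), (3, 3), (3, 4), (3, 7), (4, 0), (4, 3), (4, 4), (4, 7), (5, 1), (5, 2), (5, 5), (5, 6)]

Answer: ........
........
.OO..OO.
O..OO..O
O..OO..O
.OO..OO.
........
........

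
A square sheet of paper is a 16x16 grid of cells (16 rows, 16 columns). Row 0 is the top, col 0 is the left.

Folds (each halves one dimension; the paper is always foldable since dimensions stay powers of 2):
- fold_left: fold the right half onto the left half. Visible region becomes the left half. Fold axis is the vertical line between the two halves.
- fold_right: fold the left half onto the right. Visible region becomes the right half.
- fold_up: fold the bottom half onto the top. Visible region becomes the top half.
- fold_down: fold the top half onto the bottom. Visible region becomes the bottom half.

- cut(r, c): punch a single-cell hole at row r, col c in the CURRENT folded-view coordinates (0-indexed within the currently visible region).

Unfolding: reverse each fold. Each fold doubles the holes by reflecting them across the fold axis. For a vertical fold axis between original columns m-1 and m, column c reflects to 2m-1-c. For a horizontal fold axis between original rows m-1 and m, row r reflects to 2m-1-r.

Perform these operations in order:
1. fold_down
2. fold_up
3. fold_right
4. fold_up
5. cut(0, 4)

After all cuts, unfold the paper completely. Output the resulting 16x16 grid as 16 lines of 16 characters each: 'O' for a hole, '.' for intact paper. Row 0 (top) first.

Answer: ...O........O...
................
................
...O........O...
...O........O...
................
................
...O........O...
...O........O...
................
................
...O........O...
...O........O...
................
................
...O........O...

Derivation:
Op 1 fold_down: fold axis h@8; visible region now rows[8,16) x cols[0,16) = 8x16
Op 2 fold_up: fold axis h@12; visible region now rows[8,12) x cols[0,16) = 4x16
Op 3 fold_right: fold axis v@8; visible region now rows[8,12) x cols[8,16) = 4x8
Op 4 fold_up: fold axis h@10; visible region now rows[8,10) x cols[8,16) = 2x8
Op 5 cut(0, 4): punch at orig (8,12); cuts so far [(8, 12)]; region rows[8,10) x cols[8,16) = 2x8
Unfold 1 (reflect across h@10): 2 holes -> [(8, 12), (11, 12)]
Unfold 2 (reflect across v@8): 4 holes -> [(8, 3), (8, 12), (11, 3), (11, 12)]
Unfold 3 (reflect across h@12): 8 holes -> [(8, 3), (8, 12), (11, 3), (11, 12), (12, 3), (12, 12), (15, 3), (15, 12)]
Unfold 4 (reflect across h@8): 16 holes -> [(0, 3), (0, 12), (3, 3), (3, 12), (4, 3), (4, 12), (7, 3), (7, 12), (8, 3), (8, 12), (11, 3), (11, 12), (12, 3), (12, 12), (15, 3), (15, 12)]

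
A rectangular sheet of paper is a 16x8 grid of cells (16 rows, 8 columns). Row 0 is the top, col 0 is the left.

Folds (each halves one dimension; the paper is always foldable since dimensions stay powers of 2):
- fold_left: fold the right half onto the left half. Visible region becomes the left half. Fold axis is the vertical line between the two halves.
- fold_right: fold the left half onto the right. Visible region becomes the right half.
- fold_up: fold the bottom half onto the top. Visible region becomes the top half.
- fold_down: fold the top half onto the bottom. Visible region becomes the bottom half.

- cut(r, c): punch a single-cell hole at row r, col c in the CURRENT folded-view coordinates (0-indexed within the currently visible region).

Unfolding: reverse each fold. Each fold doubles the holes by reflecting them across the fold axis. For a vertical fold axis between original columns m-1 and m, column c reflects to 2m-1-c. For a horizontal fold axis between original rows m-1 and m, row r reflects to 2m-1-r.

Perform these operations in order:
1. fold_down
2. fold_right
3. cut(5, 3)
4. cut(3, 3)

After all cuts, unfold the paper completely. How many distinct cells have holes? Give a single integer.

Answer: 8

Derivation:
Op 1 fold_down: fold axis h@8; visible region now rows[8,16) x cols[0,8) = 8x8
Op 2 fold_right: fold axis v@4; visible region now rows[8,16) x cols[4,8) = 8x4
Op 3 cut(5, 3): punch at orig (13,7); cuts so far [(13, 7)]; region rows[8,16) x cols[4,8) = 8x4
Op 4 cut(3, 3): punch at orig (11,7); cuts so far [(11, 7), (13, 7)]; region rows[8,16) x cols[4,8) = 8x4
Unfold 1 (reflect across v@4): 4 holes -> [(11, 0), (11, 7), (13, 0), (13, 7)]
Unfold 2 (reflect across h@8): 8 holes -> [(2, 0), (2, 7), (4, 0), (4, 7), (11, 0), (11, 7), (13, 0), (13, 7)]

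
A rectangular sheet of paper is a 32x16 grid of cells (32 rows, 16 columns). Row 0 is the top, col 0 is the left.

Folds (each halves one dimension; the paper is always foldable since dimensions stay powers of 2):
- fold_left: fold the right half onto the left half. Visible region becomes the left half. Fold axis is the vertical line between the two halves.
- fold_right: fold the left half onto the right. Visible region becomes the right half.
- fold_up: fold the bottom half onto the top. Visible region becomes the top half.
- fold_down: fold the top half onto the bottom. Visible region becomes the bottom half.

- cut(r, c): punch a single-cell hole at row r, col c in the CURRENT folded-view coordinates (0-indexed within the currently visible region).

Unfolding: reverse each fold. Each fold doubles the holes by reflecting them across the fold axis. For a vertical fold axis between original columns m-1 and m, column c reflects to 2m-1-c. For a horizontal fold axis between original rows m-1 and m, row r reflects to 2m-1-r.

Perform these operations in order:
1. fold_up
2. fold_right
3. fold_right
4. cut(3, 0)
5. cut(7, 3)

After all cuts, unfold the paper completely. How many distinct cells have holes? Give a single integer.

Op 1 fold_up: fold axis h@16; visible region now rows[0,16) x cols[0,16) = 16x16
Op 2 fold_right: fold axis v@8; visible region now rows[0,16) x cols[8,16) = 16x8
Op 3 fold_right: fold axis v@12; visible region now rows[0,16) x cols[12,16) = 16x4
Op 4 cut(3, 0): punch at orig (3,12); cuts so far [(3, 12)]; region rows[0,16) x cols[12,16) = 16x4
Op 5 cut(7, 3): punch at orig (7,15); cuts so far [(3, 12), (7, 15)]; region rows[0,16) x cols[12,16) = 16x4
Unfold 1 (reflect across v@12): 4 holes -> [(3, 11), (3, 12), (7, 8), (7, 15)]
Unfold 2 (reflect across v@8): 8 holes -> [(3, 3), (3, 4), (3, 11), (3, 12), (7, 0), (7, 7), (7, 8), (7, 15)]
Unfold 3 (reflect across h@16): 16 holes -> [(3, 3), (3, 4), (3, 11), (3, 12), (7, 0), (7, 7), (7, 8), (7, 15), (24, 0), (24, 7), (24, 8), (24, 15), (28, 3), (28, 4), (28, 11), (28, 12)]

Answer: 16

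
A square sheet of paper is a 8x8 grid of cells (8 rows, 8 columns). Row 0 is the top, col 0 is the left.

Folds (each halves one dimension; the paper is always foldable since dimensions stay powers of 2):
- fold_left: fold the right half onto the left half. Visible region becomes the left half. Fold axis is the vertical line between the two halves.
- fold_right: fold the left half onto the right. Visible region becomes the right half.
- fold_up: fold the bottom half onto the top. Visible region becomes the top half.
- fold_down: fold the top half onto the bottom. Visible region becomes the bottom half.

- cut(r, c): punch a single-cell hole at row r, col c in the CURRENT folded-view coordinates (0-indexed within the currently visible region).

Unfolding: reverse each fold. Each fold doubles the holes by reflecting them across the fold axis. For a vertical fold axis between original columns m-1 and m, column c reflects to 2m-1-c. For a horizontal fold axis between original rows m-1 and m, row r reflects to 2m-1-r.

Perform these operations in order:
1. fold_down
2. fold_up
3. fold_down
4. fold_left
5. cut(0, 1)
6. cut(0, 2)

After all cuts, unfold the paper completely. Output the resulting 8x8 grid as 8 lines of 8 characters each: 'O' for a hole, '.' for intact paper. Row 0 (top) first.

Op 1 fold_down: fold axis h@4; visible region now rows[4,8) x cols[0,8) = 4x8
Op 2 fold_up: fold axis h@6; visible region now rows[4,6) x cols[0,8) = 2x8
Op 3 fold_down: fold axis h@5; visible region now rows[5,6) x cols[0,8) = 1x8
Op 4 fold_left: fold axis v@4; visible region now rows[5,6) x cols[0,4) = 1x4
Op 5 cut(0, 1): punch at orig (5,1); cuts so far [(5, 1)]; region rows[5,6) x cols[0,4) = 1x4
Op 6 cut(0, 2): punch at orig (5,2); cuts so far [(5, 1), (5, 2)]; region rows[5,6) x cols[0,4) = 1x4
Unfold 1 (reflect across v@4): 4 holes -> [(5, 1), (5, 2), (5, 5), (5, 6)]
Unfold 2 (reflect across h@5): 8 holes -> [(4, 1), (4, 2), (4, 5), (4, 6), (5, 1), (5, 2), (5, 5), (5, 6)]
Unfold 3 (reflect across h@6): 16 holes -> [(4, 1), (4, 2), (4, 5), (4, 6), (5, 1), (5, 2), (5, 5), (5, 6), (6, 1), (6, 2), (6, 5), (6, 6), (7, 1), (7, 2), (7, 5), (7, 6)]
Unfold 4 (reflect across h@4): 32 holes -> [(0, 1), (0, 2), (0, 5), (0, 6), (1, 1), (1, 2), (1, 5), (1, 6), (2, 1), (2, 2), (2, 5), (2, 6), (3, 1), (3, 2), (3, 5), (3, 6), (4, 1), (4, 2), (4, 5), (4, 6), (5, 1), (5, 2), (5, 5), (5, 6), (6, 1), (6, 2), (6, 5), (6, 6), (7, 1), (7, 2), (7, 5), (7, 6)]

Answer: .OO..OO.
.OO..OO.
.OO..OO.
.OO..OO.
.OO..OO.
.OO..OO.
.OO..OO.
.OO..OO.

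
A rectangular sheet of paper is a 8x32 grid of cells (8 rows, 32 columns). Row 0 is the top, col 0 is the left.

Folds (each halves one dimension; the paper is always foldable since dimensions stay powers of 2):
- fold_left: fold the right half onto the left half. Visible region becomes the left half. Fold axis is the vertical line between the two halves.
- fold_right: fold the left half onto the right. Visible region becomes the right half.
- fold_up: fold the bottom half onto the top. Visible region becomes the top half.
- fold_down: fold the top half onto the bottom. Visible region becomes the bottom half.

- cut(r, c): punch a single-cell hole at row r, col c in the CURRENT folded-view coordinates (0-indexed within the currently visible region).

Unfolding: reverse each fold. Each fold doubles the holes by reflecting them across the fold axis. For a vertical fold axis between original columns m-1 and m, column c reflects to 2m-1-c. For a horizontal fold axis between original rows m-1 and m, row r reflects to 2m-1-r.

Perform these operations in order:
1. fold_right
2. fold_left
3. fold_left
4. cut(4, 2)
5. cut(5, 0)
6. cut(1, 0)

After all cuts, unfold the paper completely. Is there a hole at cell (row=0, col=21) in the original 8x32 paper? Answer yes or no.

Op 1 fold_right: fold axis v@16; visible region now rows[0,8) x cols[16,32) = 8x16
Op 2 fold_left: fold axis v@24; visible region now rows[0,8) x cols[16,24) = 8x8
Op 3 fold_left: fold axis v@20; visible region now rows[0,8) x cols[16,20) = 8x4
Op 4 cut(4, 2): punch at orig (4,18); cuts so far [(4, 18)]; region rows[0,8) x cols[16,20) = 8x4
Op 5 cut(5, 0): punch at orig (5,16); cuts so far [(4, 18), (5, 16)]; region rows[0,8) x cols[16,20) = 8x4
Op 6 cut(1, 0): punch at orig (1,16); cuts so far [(1, 16), (4, 18), (5, 16)]; region rows[0,8) x cols[16,20) = 8x4
Unfold 1 (reflect across v@20): 6 holes -> [(1, 16), (1, 23), (4, 18), (4, 21), (5, 16), (5, 23)]
Unfold 2 (reflect across v@24): 12 holes -> [(1, 16), (1, 23), (1, 24), (1, 31), (4, 18), (4, 21), (4, 26), (4, 29), (5, 16), (5, 23), (5, 24), (5, 31)]
Unfold 3 (reflect across v@16): 24 holes -> [(1, 0), (1, 7), (1, 8), (1, 15), (1, 16), (1, 23), (1, 24), (1, 31), (4, 2), (4, 5), (4, 10), (4, 13), (4, 18), (4, 21), (4, 26), (4, 29), (5, 0), (5, 7), (5, 8), (5, 15), (5, 16), (5, 23), (5, 24), (5, 31)]
Holes: [(1, 0), (1, 7), (1, 8), (1, 15), (1, 16), (1, 23), (1, 24), (1, 31), (4, 2), (4, 5), (4, 10), (4, 13), (4, 18), (4, 21), (4, 26), (4, 29), (5, 0), (5, 7), (5, 8), (5, 15), (5, 16), (5, 23), (5, 24), (5, 31)]

Answer: no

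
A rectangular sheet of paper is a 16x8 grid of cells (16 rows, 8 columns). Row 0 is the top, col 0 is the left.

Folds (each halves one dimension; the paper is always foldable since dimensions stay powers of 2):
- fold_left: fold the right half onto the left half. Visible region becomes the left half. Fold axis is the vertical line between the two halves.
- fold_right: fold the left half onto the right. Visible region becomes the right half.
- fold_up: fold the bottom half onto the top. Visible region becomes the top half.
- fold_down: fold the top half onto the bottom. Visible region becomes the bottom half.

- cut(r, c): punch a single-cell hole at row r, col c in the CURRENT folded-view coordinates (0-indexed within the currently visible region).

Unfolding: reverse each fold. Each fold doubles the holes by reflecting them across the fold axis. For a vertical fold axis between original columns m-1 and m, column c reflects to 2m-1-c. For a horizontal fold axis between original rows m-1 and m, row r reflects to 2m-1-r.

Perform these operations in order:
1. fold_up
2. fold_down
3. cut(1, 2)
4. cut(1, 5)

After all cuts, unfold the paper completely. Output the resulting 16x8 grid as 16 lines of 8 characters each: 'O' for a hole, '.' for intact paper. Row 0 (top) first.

Op 1 fold_up: fold axis h@8; visible region now rows[0,8) x cols[0,8) = 8x8
Op 2 fold_down: fold axis h@4; visible region now rows[4,8) x cols[0,8) = 4x8
Op 3 cut(1, 2): punch at orig (5,2); cuts so far [(5, 2)]; region rows[4,8) x cols[0,8) = 4x8
Op 4 cut(1, 5): punch at orig (5,5); cuts so far [(5, 2), (5, 5)]; region rows[4,8) x cols[0,8) = 4x8
Unfold 1 (reflect across h@4): 4 holes -> [(2, 2), (2, 5), (5, 2), (5, 5)]
Unfold 2 (reflect across h@8): 8 holes -> [(2, 2), (2, 5), (5, 2), (5, 5), (10, 2), (10, 5), (13, 2), (13, 5)]

Answer: ........
........
..O..O..
........
........
..O..O..
........
........
........
........
..O..O..
........
........
..O..O..
........
........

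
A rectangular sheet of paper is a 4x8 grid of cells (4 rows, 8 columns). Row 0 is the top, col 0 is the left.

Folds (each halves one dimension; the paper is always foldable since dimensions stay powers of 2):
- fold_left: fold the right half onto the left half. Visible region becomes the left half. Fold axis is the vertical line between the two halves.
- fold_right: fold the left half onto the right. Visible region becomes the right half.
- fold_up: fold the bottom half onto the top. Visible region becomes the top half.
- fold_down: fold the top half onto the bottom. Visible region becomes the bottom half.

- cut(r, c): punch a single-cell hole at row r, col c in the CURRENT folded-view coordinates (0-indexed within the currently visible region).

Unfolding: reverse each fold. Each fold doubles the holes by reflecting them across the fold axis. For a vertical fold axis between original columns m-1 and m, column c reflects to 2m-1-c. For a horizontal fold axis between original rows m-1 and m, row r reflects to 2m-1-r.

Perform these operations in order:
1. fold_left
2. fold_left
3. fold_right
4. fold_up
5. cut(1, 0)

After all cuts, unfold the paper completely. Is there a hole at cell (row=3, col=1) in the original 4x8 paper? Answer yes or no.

Answer: no

Derivation:
Op 1 fold_left: fold axis v@4; visible region now rows[0,4) x cols[0,4) = 4x4
Op 2 fold_left: fold axis v@2; visible region now rows[0,4) x cols[0,2) = 4x2
Op 3 fold_right: fold axis v@1; visible region now rows[0,4) x cols[1,2) = 4x1
Op 4 fold_up: fold axis h@2; visible region now rows[0,2) x cols[1,2) = 2x1
Op 5 cut(1, 0): punch at orig (1,1); cuts so far [(1, 1)]; region rows[0,2) x cols[1,2) = 2x1
Unfold 1 (reflect across h@2): 2 holes -> [(1, 1), (2, 1)]
Unfold 2 (reflect across v@1): 4 holes -> [(1, 0), (1, 1), (2, 0), (2, 1)]
Unfold 3 (reflect across v@2): 8 holes -> [(1, 0), (1, 1), (1, 2), (1, 3), (2, 0), (2, 1), (2, 2), (2, 3)]
Unfold 4 (reflect across v@4): 16 holes -> [(1, 0), (1, 1), (1, 2), (1, 3), (1, 4), (1, 5), (1, 6), (1, 7), (2, 0), (2, 1), (2, 2), (2, 3), (2, 4), (2, 5), (2, 6), (2, 7)]
Holes: [(1, 0), (1, 1), (1, 2), (1, 3), (1, 4), (1, 5), (1, 6), (1, 7), (2, 0), (2, 1), (2, 2), (2, 3), (2, 4), (2, 5), (2, 6), (2, 7)]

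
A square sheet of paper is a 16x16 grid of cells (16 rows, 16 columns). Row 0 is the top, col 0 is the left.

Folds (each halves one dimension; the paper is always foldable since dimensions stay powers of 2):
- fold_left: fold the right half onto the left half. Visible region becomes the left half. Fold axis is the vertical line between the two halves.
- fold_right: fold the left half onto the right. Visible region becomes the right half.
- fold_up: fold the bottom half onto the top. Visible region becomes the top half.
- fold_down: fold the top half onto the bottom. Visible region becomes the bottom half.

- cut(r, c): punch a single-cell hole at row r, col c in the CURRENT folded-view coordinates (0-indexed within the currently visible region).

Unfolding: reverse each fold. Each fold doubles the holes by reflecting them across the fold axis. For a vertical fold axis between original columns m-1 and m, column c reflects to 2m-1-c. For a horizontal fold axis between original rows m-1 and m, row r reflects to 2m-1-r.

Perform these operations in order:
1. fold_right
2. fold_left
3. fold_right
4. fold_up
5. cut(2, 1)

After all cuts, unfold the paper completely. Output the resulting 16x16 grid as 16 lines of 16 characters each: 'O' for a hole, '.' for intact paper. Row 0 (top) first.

Op 1 fold_right: fold axis v@8; visible region now rows[0,16) x cols[8,16) = 16x8
Op 2 fold_left: fold axis v@12; visible region now rows[0,16) x cols[8,12) = 16x4
Op 3 fold_right: fold axis v@10; visible region now rows[0,16) x cols[10,12) = 16x2
Op 4 fold_up: fold axis h@8; visible region now rows[0,8) x cols[10,12) = 8x2
Op 5 cut(2, 1): punch at orig (2,11); cuts so far [(2, 11)]; region rows[0,8) x cols[10,12) = 8x2
Unfold 1 (reflect across h@8): 2 holes -> [(2, 11), (13, 11)]
Unfold 2 (reflect across v@10): 4 holes -> [(2, 8), (2, 11), (13, 8), (13, 11)]
Unfold 3 (reflect across v@12): 8 holes -> [(2, 8), (2, 11), (2, 12), (2, 15), (13, 8), (13, 11), (13, 12), (13, 15)]
Unfold 4 (reflect across v@8): 16 holes -> [(2, 0), (2, 3), (2, 4), (2, 7), (2, 8), (2, 11), (2, 12), (2, 15), (13, 0), (13, 3), (13, 4), (13, 7), (13, 8), (13, 11), (13, 12), (13, 15)]

Answer: ................
................
O..OO..OO..OO..O
................
................
................
................
................
................
................
................
................
................
O..OO..OO..OO..O
................
................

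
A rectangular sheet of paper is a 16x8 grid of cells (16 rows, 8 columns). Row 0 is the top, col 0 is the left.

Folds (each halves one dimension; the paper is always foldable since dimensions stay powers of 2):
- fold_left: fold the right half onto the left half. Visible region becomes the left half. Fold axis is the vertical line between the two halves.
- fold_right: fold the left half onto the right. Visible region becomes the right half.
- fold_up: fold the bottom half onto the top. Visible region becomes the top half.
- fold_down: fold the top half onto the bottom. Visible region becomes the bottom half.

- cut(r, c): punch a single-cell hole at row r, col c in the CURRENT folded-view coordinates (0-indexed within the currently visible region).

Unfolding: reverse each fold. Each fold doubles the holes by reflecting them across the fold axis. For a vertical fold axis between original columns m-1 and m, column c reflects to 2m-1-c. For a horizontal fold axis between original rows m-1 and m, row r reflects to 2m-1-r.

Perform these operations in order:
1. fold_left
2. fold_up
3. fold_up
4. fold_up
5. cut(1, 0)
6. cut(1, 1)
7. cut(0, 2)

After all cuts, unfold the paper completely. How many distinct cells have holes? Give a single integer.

Op 1 fold_left: fold axis v@4; visible region now rows[0,16) x cols[0,4) = 16x4
Op 2 fold_up: fold axis h@8; visible region now rows[0,8) x cols[0,4) = 8x4
Op 3 fold_up: fold axis h@4; visible region now rows[0,4) x cols[0,4) = 4x4
Op 4 fold_up: fold axis h@2; visible region now rows[0,2) x cols[0,4) = 2x4
Op 5 cut(1, 0): punch at orig (1,0); cuts so far [(1, 0)]; region rows[0,2) x cols[0,4) = 2x4
Op 6 cut(1, 1): punch at orig (1,1); cuts so far [(1, 0), (1, 1)]; region rows[0,2) x cols[0,4) = 2x4
Op 7 cut(0, 2): punch at orig (0,2); cuts so far [(0, 2), (1, 0), (1, 1)]; region rows[0,2) x cols[0,4) = 2x4
Unfold 1 (reflect across h@2): 6 holes -> [(0, 2), (1, 0), (1, 1), (2, 0), (2, 1), (3, 2)]
Unfold 2 (reflect across h@4): 12 holes -> [(0, 2), (1, 0), (1, 1), (2, 0), (2, 1), (3, 2), (4, 2), (5, 0), (5, 1), (6, 0), (6, 1), (7, 2)]
Unfold 3 (reflect across h@8): 24 holes -> [(0, 2), (1, 0), (1, 1), (2, 0), (2, 1), (3, 2), (4, 2), (5, 0), (5, 1), (6, 0), (6, 1), (7, 2), (8, 2), (9, 0), (9, 1), (10, 0), (10, 1), (11, 2), (12, 2), (13, 0), (13, 1), (14, 0), (14, 1), (15, 2)]
Unfold 4 (reflect across v@4): 48 holes -> [(0, 2), (0, 5), (1, 0), (1, 1), (1, 6), (1, 7), (2, 0), (2, 1), (2, 6), (2, 7), (3, 2), (3, 5), (4, 2), (4, 5), (5, 0), (5, 1), (5, 6), (5, 7), (6, 0), (6, 1), (6, 6), (6, 7), (7, 2), (7, 5), (8, 2), (8, 5), (9, 0), (9, 1), (9, 6), (9, 7), (10, 0), (10, 1), (10, 6), (10, 7), (11, 2), (11, 5), (12, 2), (12, 5), (13, 0), (13, 1), (13, 6), (13, 7), (14, 0), (14, 1), (14, 6), (14, 7), (15, 2), (15, 5)]

Answer: 48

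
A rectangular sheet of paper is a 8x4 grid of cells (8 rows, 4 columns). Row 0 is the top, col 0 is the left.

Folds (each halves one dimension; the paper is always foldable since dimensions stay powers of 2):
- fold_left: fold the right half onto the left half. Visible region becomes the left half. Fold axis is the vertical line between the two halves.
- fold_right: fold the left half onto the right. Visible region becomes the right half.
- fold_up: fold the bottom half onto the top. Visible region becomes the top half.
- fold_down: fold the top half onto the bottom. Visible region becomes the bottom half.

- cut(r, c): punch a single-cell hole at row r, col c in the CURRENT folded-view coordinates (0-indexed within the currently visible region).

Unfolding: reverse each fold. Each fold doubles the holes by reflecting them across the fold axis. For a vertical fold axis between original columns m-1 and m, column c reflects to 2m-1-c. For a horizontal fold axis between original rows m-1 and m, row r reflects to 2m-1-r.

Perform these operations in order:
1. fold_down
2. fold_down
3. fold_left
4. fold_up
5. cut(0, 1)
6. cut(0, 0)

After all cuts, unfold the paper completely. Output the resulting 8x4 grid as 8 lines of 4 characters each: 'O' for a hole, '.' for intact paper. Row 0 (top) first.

Op 1 fold_down: fold axis h@4; visible region now rows[4,8) x cols[0,4) = 4x4
Op 2 fold_down: fold axis h@6; visible region now rows[6,8) x cols[0,4) = 2x4
Op 3 fold_left: fold axis v@2; visible region now rows[6,8) x cols[0,2) = 2x2
Op 4 fold_up: fold axis h@7; visible region now rows[6,7) x cols[0,2) = 1x2
Op 5 cut(0, 1): punch at orig (6,1); cuts so far [(6, 1)]; region rows[6,7) x cols[0,2) = 1x2
Op 6 cut(0, 0): punch at orig (6,0); cuts so far [(6, 0), (6, 1)]; region rows[6,7) x cols[0,2) = 1x2
Unfold 1 (reflect across h@7): 4 holes -> [(6, 0), (6, 1), (7, 0), (7, 1)]
Unfold 2 (reflect across v@2): 8 holes -> [(6, 0), (6, 1), (6, 2), (6, 3), (7, 0), (7, 1), (7, 2), (7, 3)]
Unfold 3 (reflect across h@6): 16 holes -> [(4, 0), (4, 1), (4, 2), (4, 3), (5, 0), (5, 1), (5, 2), (5, 3), (6, 0), (6, 1), (6, 2), (6, 3), (7, 0), (7, 1), (7, 2), (7, 3)]
Unfold 4 (reflect across h@4): 32 holes -> [(0, 0), (0, 1), (0, 2), (0, 3), (1, 0), (1, 1), (1, 2), (1, 3), (2, 0), (2, 1), (2, 2), (2, 3), (3, 0), (3, 1), (3, 2), (3, 3), (4, 0), (4, 1), (4, 2), (4, 3), (5, 0), (5, 1), (5, 2), (5, 3), (6, 0), (6, 1), (6, 2), (6, 3), (7, 0), (7, 1), (7, 2), (7, 3)]

Answer: OOOO
OOOO
OOOO
OOOO
OOOO
OOOO
OOOO
OOOO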